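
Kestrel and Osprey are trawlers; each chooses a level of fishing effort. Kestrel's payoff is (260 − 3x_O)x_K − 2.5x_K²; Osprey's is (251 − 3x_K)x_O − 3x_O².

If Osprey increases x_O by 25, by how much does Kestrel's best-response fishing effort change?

Expanding Kestrel's payoff: 260x_K − 3x_Ox_K − 2.5x_K².
∂π/∂x_K = 260 − 3x_O − 5x_K = 0, so x_K = 52 − 0.6x_O.
The reaction-function slope is −0.6, so a 25-unit rise in x_O moves x_K by −0.6 × 25 = −15. Kestrel's best response falls — the actions are strategic substitutes.

-15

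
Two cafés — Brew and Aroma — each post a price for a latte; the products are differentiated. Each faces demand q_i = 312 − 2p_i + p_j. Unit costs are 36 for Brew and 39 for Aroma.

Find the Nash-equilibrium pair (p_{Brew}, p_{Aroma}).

128.4, 129.6

Brew's profit: π = (p_{Brew} − 36)(312 − 2p_{Brew} + p_{Aroma}).
∂π/∂p_{Brew} = 384 − 4p_{Brew} + p_{Aroma} = 0 ⇒ p_{Brew} = 96 + 0.25p_{Aroma}.
Similarly p_{Aroma} = 97.5 + 0.25p_{Brew}.
Plugging p_{Aroma} into Brew's best response: p_{Brew} = 96 + 0.25(97.5 + 0.25p_{Brew}) ⇒ 0.9375p_{Brew} = 120.375, so p_{Brew} = 128.4.
Then p_{Aroma} = 97.5 + 0.25·128.4 = 129.6.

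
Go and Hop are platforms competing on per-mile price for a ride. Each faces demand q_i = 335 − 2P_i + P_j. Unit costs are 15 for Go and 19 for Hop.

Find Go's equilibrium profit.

Go's profit: π = (P_{Go} − 15)(335 − 2P_{Go} + P_{Hop}).
∂π/∂P_{Go} = 365 − 4P_{Go} + P_{Hop} = 0 ⇒ P_{Go} = 91.25 + 0.25P_{Hop}.
Similarly P_{Hop} = 93.25 + 0.25P_{Go}.
Solving the two reaction functions simultaneously: (1 − (0.25)(0.25))P_{Go} = 91.25 + 0.25·93.25, so 0.9375P_{Go} = 114.5625 and P_{Go} = 122.2.
Then P_{Hop} = 93.25 + 0.25·122.2 = 123.8.
q_{Go} = 335 − 2·122.2 + 123.8 = 214.4.
Profit = (122.2 − 15)·214.4 = 22983.68.

22983.68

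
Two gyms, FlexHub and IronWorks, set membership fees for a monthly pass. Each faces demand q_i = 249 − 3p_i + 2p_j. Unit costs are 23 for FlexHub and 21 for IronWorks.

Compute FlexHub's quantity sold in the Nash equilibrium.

168.375

FlexHub's profit: π = (p_{FlexHub} − 23)(249 − 3p_{FlexHub} + 2p_{IronWorks}).
∂π/∂p_{FlexHub} = 318 − 6p_{FlexHub} + 2p_{IronWorks} = 0 ⇒ p_{FlexHub} = 53 + (1/3)p_{IronWorks}.
Similarly p_{IronWorks} = 52 + (1/3)p_{FlexHub}.
Solving the two reaction functions simultaneously: (1 − (1/3)(1/3))p_{FlexHub} = 53 + (1/3)·52, so (8/9)p_{FlexHub} = 211/3 and p_{FlexHub} = 79.125.
Then p_{IronWorks} = 52 + (1/3)·79.125 = 78.375.
q_{FlexHub} = 249 − 3·79.125 + 2·78.375 = 168.375.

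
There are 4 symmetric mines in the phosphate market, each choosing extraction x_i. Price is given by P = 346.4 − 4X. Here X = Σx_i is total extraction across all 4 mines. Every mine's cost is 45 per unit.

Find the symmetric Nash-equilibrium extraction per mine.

A representative mine's profit is π_i = x_i(346.4 − 4X) − 45x_i, with X = x_i + Σ_{j≠i} x_j.
First-order condition: 301.4 − 8x_i − 4Σ_{j≠i} x_j = 0.
In a symmetric equilibrium every mine chooses the same x, so Σ_{j≠i} x_j = 3x. The condition becomes 301.4 − 20x = 0, giving x = 301.4/20 = 15.07.

15.07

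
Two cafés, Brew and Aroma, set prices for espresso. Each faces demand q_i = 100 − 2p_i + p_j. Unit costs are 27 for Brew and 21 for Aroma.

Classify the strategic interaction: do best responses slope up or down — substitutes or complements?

Brew's profit: π = (p_{Brew} − 27)(100 − 2p_{Brew} + p_{Aroma}).
∂π/∂p_{Brew} = 154 − 4p_{Brew} + p_{Aroma} = 0 ⇒ p_{Brew} = 38.5 + 0.25p_{Aroma}.
The best-response slope dp_{Brew}/dp_{Aroma} = 0.25 > 0: the reaction function is upward-sloping, so the choices are strategic complements.

strategic complements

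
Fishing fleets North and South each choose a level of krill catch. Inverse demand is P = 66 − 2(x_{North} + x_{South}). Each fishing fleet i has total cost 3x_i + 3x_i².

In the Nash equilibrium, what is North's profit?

137.8125

Fishing fleet North's profit: π = x_{North}(66 − 2(x_{North} + x_{South})) − 3x_{North} − 3x_{North}².
∂π/∂x_{North} = 63 − 10x_{North} − 2x_{South} = 0, so x_{North} = 6.3 − 0.2x_{South}.
By symmetry x_{South} = x_{North}; substituting into the reaction function, 1.2x_{North} = 6.3 and x_{North} = 5.25.
Price P = 66 − 2·10.5 = 45.
North's profit: (45 − 3)·5.25 − 3(5.25)² = 137.8125.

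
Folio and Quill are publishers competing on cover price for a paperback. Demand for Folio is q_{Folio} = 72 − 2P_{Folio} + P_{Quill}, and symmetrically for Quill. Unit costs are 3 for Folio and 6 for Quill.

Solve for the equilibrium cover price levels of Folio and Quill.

Folio's profit: π = (P_{Folio} − 3)(72 − 2P_{Folio} + P_{Quill}).
∂π/∂P_{Folio} = 78 − 4P_{Folio} + P_{Quill} = 0 ⇒ P_{Folio} = 19.5 + 0.25P_{Quill}.
Similarly P_{Quill} = 21 + 0.25P_{Folio}.
Substituting the second reaction function into the first: P_{Folio} = 19.5 + 0.25(21 + 0.25P_{Folio}), which gives 0.9375P_{Folio} = 24.75 ⇒ P_{Folio} = 26.4.
Then P_{Quill} = 21 + 0.25·26.4 = 27.6.

26.4, 27.6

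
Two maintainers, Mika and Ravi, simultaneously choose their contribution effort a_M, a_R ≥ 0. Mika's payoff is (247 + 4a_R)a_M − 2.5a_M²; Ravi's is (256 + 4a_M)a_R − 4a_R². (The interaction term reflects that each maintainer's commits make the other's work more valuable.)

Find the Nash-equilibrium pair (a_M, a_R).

Expanding Mika's payoff: 247a_M + 4a_Ra_M − 2.5a_M².
∂π/∂a_M = 247 + 4a_R − 5a_M = 0, so a_M = 49.4 + 0.8a_R.
Likewise for Ravi: a_R = 32 + 0.5a_M.
Plugging a_R into Mika's best response: a_M = 49.4 + 0.8(32 + 0.5a_M) ⇒ 0.6a_M = 75, so a_M = 125.
Then a_R = 32 + 0.5·125 = 94.5.

125, 94.5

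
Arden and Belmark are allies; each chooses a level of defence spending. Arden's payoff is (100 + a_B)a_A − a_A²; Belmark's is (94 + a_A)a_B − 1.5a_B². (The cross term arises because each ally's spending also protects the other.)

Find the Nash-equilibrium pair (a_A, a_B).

78.8, 57.6

Expanding Arden's payoff: 100a_A + a_Ba_A − a_A².
∂π/∂a_A = 100 + a_B − 2a_A = 0, so a_A = 50 + 0.5a_B.
Likewise for Belmark: a_B = 94/3 + (1/3)a_A.
Plugging a_B into Arden's best response: a_A = 50 + 0.5(94/3 + (1/3)a_A) ⇒ (5/6)a_A = 197/3, so a_A = 78.8.
Then a_B = 94/3 + (1/3)·78.8 = 57.6.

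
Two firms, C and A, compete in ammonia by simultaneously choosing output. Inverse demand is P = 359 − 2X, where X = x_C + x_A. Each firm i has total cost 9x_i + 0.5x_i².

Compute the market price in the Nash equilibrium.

Firm C's profit: π = x_C(359 − 2(x_C + x_A)) − 9x_C − 0.5x_C².
∂π/∂x_C = 350 − 5x_C − 2x_A = 0, so x_C = 70 − 0.4x_A.
The game is symmetric, so in equilibrium x_A = x_C: the reaction function gives 1.4x_C = 70, hence x_C = 50.
Equilibrium price: P = 359 − 2·100 = 159.

159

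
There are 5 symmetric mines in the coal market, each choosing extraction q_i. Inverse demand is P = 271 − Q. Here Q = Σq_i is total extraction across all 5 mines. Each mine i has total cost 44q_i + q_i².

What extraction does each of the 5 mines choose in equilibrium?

28.375

A representative mine's profit is π_i = q_i(271 − Q) − 44q_i − q_i², with Q = q_i + Σ_{j≠i} q_j.
First-order condition: 227 − 4q_i − Σ_{j≠i} q_j = 0.
With identical mines, set every q_j = q: then 227 − 4q − 4q = 0, i.e. q = 227/8 = 28.375.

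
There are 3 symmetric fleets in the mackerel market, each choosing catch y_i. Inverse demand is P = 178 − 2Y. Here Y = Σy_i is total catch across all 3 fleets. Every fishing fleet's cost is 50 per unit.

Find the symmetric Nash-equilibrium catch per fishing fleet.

16

A representative fishing fleet's profit is π_i = y_i(178 − 2Y) − 50y_i, with Y = y_i + Σ_{j≠i} y_j.
First-order condition: 128 − 4y_i − 2Σ_{j≠i} y_j = 0.
Imposing symmetry (y_j = y for all j) turns Σ_{j≠i} y_j into 2y, so 128 = 8y and y = 16.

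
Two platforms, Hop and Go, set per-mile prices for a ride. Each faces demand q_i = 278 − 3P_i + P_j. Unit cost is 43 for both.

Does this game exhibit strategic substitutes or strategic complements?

Hop's profit: π = (P_{Hop} − 43)(278 − 3P_{Hop} + P_{Go}).
∂π/∂P_{Hop} = 407 − 6P_{Hop} + P_{Go} = 0 ⇒ P_{Hop} = 407/6 + (1/6)P_{Go}.
The best-response slope dP_{Hop}/dP_{Go} = 1/6 > 0: the reaction function is upward-sloping, so the choices are strategic complements.

strategic complements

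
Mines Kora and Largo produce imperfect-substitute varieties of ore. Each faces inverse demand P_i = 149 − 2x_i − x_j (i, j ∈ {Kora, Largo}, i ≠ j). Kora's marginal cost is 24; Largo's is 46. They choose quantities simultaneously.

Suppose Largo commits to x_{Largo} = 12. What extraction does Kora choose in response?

28.25

Mine Kora's profit: π = x_{Kora}(149 − 2x_{Kora} − x_{Largo}) − 24x_{Kora}.
∂π/∂x_{Kora} = 125 − 4x_{Kora} − x_{Largo} = 0 ⇒ x_{Kora} = 31.25 − 0.25x_{Largo}.
At x_{Largo} = 12: x_{Kora} = 31.25 − 0.25·12 = 28.25.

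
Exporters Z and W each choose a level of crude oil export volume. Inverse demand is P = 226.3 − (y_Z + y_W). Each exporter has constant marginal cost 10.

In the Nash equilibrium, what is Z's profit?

Exporter Z's profit: π = y_Z(226.3 − (y_Z + y_W)) − 10y_Z.
∂π/∂y_Z = 216.3 − 2y_Z − y_W = 0, so y_Z = 108.15 − 0.5y_W.
Setting y_Z = y_W in the reaction function: y_Z = 108.15 − 0.5y_Z, so y_Z = 108.15 / 1.5 = 72.1.
Price P = 226.3 − 144.2 = 82.1.
Z's profit: (82.1 − 10)·72.1 = 5198.41.

5198.41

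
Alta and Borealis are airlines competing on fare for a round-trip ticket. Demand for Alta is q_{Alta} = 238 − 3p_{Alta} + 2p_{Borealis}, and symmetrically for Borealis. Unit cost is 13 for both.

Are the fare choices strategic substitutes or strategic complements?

Alta's profit: π = (p_{Alta} − 13)(238 − 3p_{Alta} + 2p_{Borealis}).
∂π/∂p_{Alta} = 277 − 6p_{Alta} + 2p_{Borealis} = 0 ⇒ p_{Alta} = 277/6 + (1/3)p_{Borealis}.
The best-response slope dp_{Alta}/dp_{Borealis} = 1/3 > 0: the reaction function is upward-sloping, so the choices are strategic complements.

strategic complements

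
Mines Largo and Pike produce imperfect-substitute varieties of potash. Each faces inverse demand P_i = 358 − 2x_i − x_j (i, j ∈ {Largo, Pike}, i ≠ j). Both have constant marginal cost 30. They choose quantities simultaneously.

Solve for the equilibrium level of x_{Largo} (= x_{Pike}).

65.6

Mine Largo's profit: π = x_{Largo}(358 − 2x_{Largo} − x_{Pike}) − 30x_{Largo}.
∂π/∂x_{Largo} = 328 − 4x_{Largo} − x_{Pike} = 0 ⇒ x_{Largo} = 82 − 0.25x_{Pike}.
By symmetry x_{Pike} = x_{Largo}; substituting into the reaction function, 1.25x_{Largo} = 82 and x_{Largo} = 65.6.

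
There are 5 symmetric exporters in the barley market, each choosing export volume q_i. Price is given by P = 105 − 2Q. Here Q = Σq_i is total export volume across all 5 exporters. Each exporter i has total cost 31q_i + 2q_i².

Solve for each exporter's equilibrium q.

4.625

A representative exporter's profit is π_i = q_i(105 − 2Q) − 31q_i − 2q_i², with Q = q_i + Σ_{j≠i} q_j.
First-order condition: 74 − 8q_i − 2Σ_{j≠i} q_j = 0.
Imposing symmetry (q_j = q for all j) turns Σ_{j≠i} q_j into 4q, so 74 = 16q and q = 4.625.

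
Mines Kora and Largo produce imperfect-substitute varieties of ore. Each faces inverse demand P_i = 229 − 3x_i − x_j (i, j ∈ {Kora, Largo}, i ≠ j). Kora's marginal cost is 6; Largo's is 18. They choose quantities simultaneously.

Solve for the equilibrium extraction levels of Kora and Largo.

Mine Kora's profit: π = x_{Kora}(229 − 3x_{Kora} − x_{Largo}) − 6x_{Kora}.
∂π/∂x_{Kora} = 223 − 6x_{Kora} − x_{Largo} = 0 ⇒ x_{Kora} = 223/6 − (1/6)x_{Largo}.
Similarly x_{Largo} = 211/6 − (1/6)x_{Kora}.
Substituting the second reaction function into the first: x_{Kora} = 223/6 − (1/6)(211/6 − (1/6)x_{Kora}), which gives (35/36)x_{Kora} = 1127/36 ⇒ x_{Kora} = 32.2.
Then x_{Largo} = 211/6 − (1/6)·32.2 = 29.8.

32.2, 29.8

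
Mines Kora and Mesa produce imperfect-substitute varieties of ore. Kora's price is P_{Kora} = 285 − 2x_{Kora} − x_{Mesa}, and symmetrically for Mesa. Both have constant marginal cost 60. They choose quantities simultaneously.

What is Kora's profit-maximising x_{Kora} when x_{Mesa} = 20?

Mine Kora's profit: π = x_{Kora}(285 − 2x_{Kora} − x_{Mesa}) − 60x_{Kora}.
∂π/∂x_{Kora} = 225 − 4x_{Kora} − x_{Mesa} = 0 ⇒ x_{Kora} = 56.25 − 0.25x_{Mesa}.
At x_{Mesa} = 20: x_{Kora} = 56.25 − 0.25·20 = 51.25.

51.25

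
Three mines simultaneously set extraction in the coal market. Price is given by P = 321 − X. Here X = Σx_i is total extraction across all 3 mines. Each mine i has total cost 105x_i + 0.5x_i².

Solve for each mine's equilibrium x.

43.2

A representative mine's profit is π_i = x_i(321 − X) − 105x_i − 0.5x_i², with X = x_i + Σ_{j≠i} x_j.
First-order condition: 216 − 3x_i − Σ_{j≠i} x_j = 0.
Imposing symmetry (x_j = x for all j) turns Σ_{j≠i} x_j into 2x, so 216 = 5x and x = 43.2.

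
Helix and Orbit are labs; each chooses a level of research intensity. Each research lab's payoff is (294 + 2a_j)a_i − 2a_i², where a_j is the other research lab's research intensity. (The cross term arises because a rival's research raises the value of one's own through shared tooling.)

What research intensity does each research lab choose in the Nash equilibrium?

147

Helix's payoff is (294 + 2a_O)a_H − 2a_H².
∂π/∂a_H = 294 + 2a_O − 4a_H = 0, so a_H = 73.5 + 0.5a_O.
Setting a_H = a_O in the reaction function: a_H = 73.5 + 0.5a_H, so a_H = 73.5 / 0.5 = 147.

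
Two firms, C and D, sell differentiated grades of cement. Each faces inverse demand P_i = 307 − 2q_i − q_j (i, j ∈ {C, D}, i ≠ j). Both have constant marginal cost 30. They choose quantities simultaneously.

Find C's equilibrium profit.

6138.32

Firm C's profit: π = q_C(307 − 2q_C − q_D) − 30q_C.
∂π/∂q_C = 277 − 4q_C − q_D = 0 ⇒ q_C = 69.25 − 0.25q_D.
Setting q_C = q_D in the reaction function: q_C = 69.25 − 0.25q_C, so q_C = 69.25 / 1.25 = 55.4.
P_C = 307 − 2·55.4 − 55.4 = 140.8.
Profit = (140.8 − 30)·55.4 = 6138.32.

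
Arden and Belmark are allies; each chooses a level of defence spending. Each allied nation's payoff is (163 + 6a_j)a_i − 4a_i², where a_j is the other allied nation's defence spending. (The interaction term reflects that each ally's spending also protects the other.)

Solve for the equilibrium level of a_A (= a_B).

Arden's payoff is (163 + 6a_B)a_A − 4a_A².
∂π/∂a_A = 163 + 6a_B − 8a_A = 0, so a_A = 20.375 + 0.75a_B.
By symmetry a_B = a_A; substituting into the reaction function, 0.25a_A = 20.375 and a_A = 81.5.

81.5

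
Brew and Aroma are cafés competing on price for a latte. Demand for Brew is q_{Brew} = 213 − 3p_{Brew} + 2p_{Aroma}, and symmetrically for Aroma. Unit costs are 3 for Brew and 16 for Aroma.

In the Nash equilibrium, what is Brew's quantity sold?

Brew's profit: π = (p_{Brew} − 3)(213 − 3p_{Brew} + 2p_{Aroma}).
∂π/∂p_{Brew} = 222 − 6p_{Brew} + 2p_{Aroma} = 0 ⇒ p_{Brew} = 37 + (1/3)p_{Aroma}.
Similarly p_{Aroma} = 43.5 + (1/3)p_{Brew}.
Substituting the second reaction function into the first: p_{Brew} = 37 + (1/3)(43.5 + (1/3)p_{Brew}), which gives (8/9)p_{Brew} = 51.5 ⇒ p_{Brew} = 57.9375.
Then p_{Aroma} = 43.5 + (1/3)·57.9375 = 62.8125.
q_{Brew} = 213 − 3·57.9375 + 2·62.8125 = 164.8125.

164.8125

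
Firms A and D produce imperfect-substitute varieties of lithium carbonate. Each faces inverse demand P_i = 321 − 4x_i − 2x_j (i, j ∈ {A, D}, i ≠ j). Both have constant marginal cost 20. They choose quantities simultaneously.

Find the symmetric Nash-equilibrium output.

30.1

Firm A's profit: π = x_A(321 − 4x_A − 2x_D) − 20x_A.
∂π/∂x_A = 301 − 8x_A − 2x_D = 0 ⇒ x_A = 37.625 − 0.25x_D.
By symmetry x_D = x_A; substituting into the reaction function, 1.25x_A = 37.625 and x_A = 30.1.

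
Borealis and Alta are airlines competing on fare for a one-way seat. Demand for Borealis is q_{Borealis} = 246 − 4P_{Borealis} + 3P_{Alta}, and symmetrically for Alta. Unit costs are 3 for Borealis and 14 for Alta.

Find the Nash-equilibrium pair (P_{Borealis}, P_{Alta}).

54, 58

Borealis's profit: π = (P_{Borealis} − 3)(246 − 4P_{Borealis} + 3P_{Alta}).
∂π/∂P_{Borealis} = 258 − 8P_{Borealis} + 3P_{Alta} = 0 ⇒ P_{Borealis} = 32.25 + 0.375P_{Alta}.
Similarly P_{Alta} = 37.75 + 0.375P_{Borealis}.
Solving the two reaction functions simultaneously: (1 − (0.375)(0.375))P_{Borealis} = 32.25 + 0.375·37.75, so (55/64)P_{Borealis} = 1485/32 and P_{Borealis} = 54.
Then P_{Alta} = 37.75 + 0.375·54 = 58.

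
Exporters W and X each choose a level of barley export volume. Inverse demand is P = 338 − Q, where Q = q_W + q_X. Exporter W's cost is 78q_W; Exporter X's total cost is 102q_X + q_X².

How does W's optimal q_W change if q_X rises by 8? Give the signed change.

Exporter W's profit: π = q_W(338 − (q_W + q_X)) − 78q_W.
∂π/∂q_W = 260 − 2q_W − q_X = 0, so q_W = 130 − 0.5q_X.
The reaction-function slope is −0.5, so an 8-unit rise in q_X moves q_W by −0.5 × 8 = −4. W's best response falls — the actions are strategic substitutes.

-4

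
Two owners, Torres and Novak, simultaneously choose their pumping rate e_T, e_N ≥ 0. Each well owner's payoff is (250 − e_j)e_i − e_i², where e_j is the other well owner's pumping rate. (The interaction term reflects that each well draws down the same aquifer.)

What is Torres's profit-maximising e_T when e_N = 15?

117.5

Torres's payoff is (250 − e_N)e_T − e_T².
∂π/∂e_T = 250 − e_N − 2e_T = 0, so e_T = 125 − 0.5e_N.
At e_N = 15: e_T = 125 − 0.5·15 = 117.5.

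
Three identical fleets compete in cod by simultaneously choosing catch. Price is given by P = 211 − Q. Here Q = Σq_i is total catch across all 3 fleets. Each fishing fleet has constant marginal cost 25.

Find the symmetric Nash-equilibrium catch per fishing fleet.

A representative fishing fleet's profit is π_i = q_i(211 − Q) − 25q_i, with Q = q_i + Σ_{j≠i} q_j.
First-order condition: 186 − 2q_i − Σ_{j≠i} q_j = 0.
In a symmetric equilibrium every fishing fleet chooses the same q, so Σ_{j≠i} q_j = 2q. The condition becomes 186 − 4q = 0, giving q = 186/4 = 46.5.

46.5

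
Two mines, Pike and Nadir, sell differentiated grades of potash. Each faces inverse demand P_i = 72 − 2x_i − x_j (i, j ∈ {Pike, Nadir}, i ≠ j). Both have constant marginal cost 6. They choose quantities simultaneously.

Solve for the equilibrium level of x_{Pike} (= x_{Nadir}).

13.2

Mine Pike's profit: π = x_{Pike}(72 − 2x_{Pike} − x_{Nadir}) − 6x_{Pike}.
∂π/∂x_{Pike} = 66 − 4x_{Pike} − x_{Nadir} = 0 ⇒ x_{Pike} = 16.5 − 0.25x_{Nadir}.
By symmetry x_{Nadir} = x_{Pike}; substituting into the reaction function, 1.25x_{Pike} = 16.5 and x_{Pike} = 13.2.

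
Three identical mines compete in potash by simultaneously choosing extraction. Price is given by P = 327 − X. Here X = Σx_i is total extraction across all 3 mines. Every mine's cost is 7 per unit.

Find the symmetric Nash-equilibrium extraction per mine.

A representative mine's profit is π_i = x_i(327 − X) − 7x_i, with X = x_i + Σ_{j≠i} x_j.
First-order condition: 320 − 2x_i − Σ_{j≠i} x_j = 0.
With identical mines, set every x_j = x: then 320 − 2x − 2x = 0, i.e. x = 320/4 = 80.

80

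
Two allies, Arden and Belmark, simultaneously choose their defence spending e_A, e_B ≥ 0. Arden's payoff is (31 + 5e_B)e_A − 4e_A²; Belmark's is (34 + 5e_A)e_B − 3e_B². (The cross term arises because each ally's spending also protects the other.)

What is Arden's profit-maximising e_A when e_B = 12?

11.375

Expanding Arden's payoff: 31e_A + 5e_Be_A − 4e_A².
∂π/∂e_A = 31 + 5e_B − 8e_A = 0, so e_A = 3.875 + 0.625e_B.
At e_B = 12: e_A = 3.875 + 0.625·12 = 11.375.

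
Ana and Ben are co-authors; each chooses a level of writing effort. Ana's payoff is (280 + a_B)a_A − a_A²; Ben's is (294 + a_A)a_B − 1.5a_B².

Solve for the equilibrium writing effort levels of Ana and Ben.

226.8, 173.6

Expanding Ana's payoff: 280a_A + a_Ba_A − a_A².
∂π/∂a_A = 280 + a_B − 2a_A = 0, so a_A = 140 + 0.5a_B.
Likewise for Ben: a_B = 98 + (1/3)a_A.
Solving the two reaction functions simultaneously: (1 − (0.5)(1/3))a_A = 140 + 0.5·98, so (5/6)a_A = 189 and a_A = 226.8.
Then a_B = 98 + (1/3)·226.8 = 173.6.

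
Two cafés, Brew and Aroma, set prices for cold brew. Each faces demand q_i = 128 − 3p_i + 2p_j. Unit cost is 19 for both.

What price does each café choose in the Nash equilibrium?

46.25

Brew's profit: π = (p_{Brew} − 19)(128 − 3p_{Brew} + 2p_{Aroma}).
∂π/∂p_{Brew} = 185 − 6p_{Brew} + 2p_{Aroma} = 0 ⇒ p_{Brew} = 185/6 + (1/3)p_{Aroma}.
The game is symmetric, so in equilibrium p_{Aroma} = p_{Brew}: the reaction function gives (2/3)p_{Brew} = 185/6, hence p_{Brew} = 46.25.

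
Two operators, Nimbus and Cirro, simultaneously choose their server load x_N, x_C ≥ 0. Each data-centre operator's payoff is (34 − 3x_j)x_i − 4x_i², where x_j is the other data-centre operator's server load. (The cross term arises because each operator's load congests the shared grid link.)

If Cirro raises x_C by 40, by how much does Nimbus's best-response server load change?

-15

Nimbus's payoff is (34 − 3x_C)x_N − 4x_N².
∂π/∂x_N = 34 − 3x_C − 8x_N = 0, so x_N = 4.25 − 0.375x_C.
The reaction-function slope is −0.375, so a 40-unit rise in x_C moves x_N by −0.375 × 40 = −15. Nimbus's best response falls — the actions are strategic substitutes.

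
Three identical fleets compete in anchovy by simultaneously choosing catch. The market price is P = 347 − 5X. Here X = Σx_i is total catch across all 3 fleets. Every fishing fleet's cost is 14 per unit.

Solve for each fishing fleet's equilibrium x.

16.65

A representative fishing fleet's profit is π_i = x_i(347 − 5X) − 14x_i, with X = x_i + Σ_{j≠i} x_j.
First-order condition: 333 − 10x_i − 5Σ_{j≠i} x_j = 0.
In a symmetric equilibrium every fishing fleet chooses the same x, so Σ_{j≠i} x_j = 2x. The condition becomes 333 − 20x = 0, giving x = 333/20 = 16.65.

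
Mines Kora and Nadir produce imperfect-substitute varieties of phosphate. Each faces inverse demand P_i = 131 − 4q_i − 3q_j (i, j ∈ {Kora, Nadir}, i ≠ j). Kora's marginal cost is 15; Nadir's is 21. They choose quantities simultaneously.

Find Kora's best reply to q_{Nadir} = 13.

9.625

Mine Kora's profit: π = q_{Kora}(131 − 4q_{Kora} − 3q_{Nadir}) − 15q_{Kora}.
∂π/∂q_{Kora} = 116 − 8q_{Kora} − 3q_{Nadir} = 0 ⇒ q_{Kora} = 14.5 − 0.375q_{Nadir}.
At q_{Nadir} = 13: q_{Kora} = 14.5 − 0.375·13 = 9.625.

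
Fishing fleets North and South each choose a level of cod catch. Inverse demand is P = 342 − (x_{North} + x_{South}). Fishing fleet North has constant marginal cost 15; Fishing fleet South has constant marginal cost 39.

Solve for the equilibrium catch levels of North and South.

Fishing fleet North's profit: π = x_{North}(342 − (x_{North} + x_{South})) − 15x_{North}.
∂π/∂x_{North} = 327 − 2x_{North} − x_{South} = 0, so x_{North} = 163.5 − 0.5x_{South}.
By the same steps for South: x_{South} = 151.5 − 0.5x_{North}.
Substituting the second reaction function into the first: x_{North} = 163.5 − 0.5(151.5 − 0.5x_{North}), which gives 0.75x_{North} = 87.75 ⇒ x_{North} = 117.
Then x_{South} = 151.5 − 0.5·117 = 93.

117, 93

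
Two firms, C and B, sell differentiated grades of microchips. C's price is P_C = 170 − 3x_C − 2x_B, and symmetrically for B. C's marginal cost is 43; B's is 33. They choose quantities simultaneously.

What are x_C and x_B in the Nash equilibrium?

15.25, 17.75

Firm C's profit: π = x_C(170 − 3x_C − 2x_B) − 43x_C.
∂π/∂x_C = 127 − 6x_C − 2x_B = 0 ⇒ x_C = 127/6 − (1/3)x_B.
Similarly x_B = 137/6 − (1/3)x_C.
Solving the two reaction functions simultaneously: (1 − (−1/3)(−1/3))x_C = 127/6 − (1/3)·(137/6), so (8/9)x_C = 122/9 and x_C = 15.25.
Then x_B = 137/6 − (1/3)·15.25 = 17.75.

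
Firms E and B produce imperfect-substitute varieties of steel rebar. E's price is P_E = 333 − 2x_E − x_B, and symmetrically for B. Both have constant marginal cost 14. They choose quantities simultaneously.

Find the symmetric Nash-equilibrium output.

63.8

Firm E's profit: π = x_E(333 − 2x_E − x_B) − 14x_E.
∂π/∂x_E = 319 − 4x_E − x_B = 0 ⇒ x_E = 79.75 − 0.25x_B.
The game is symmetric, so in equilibrium x_B = x_E: the reaction function gives 1.25x_E = 79.75, hence x_E = 63.8.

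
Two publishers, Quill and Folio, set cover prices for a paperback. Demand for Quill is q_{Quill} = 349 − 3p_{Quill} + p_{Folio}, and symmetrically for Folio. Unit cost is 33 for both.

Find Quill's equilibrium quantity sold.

Quill's profit: π = (p_{Quill} − 33)(349 − 3p_{Quill} + p_{Folio}).
∂π/∂p_{Quill} = 448 − 6p_{Quill} + p_{Folio} = 0 ⇒ p_{Quill} = 224/3 + (1/6)p_{Folio}.
By symmetry p_{Folio} = p_{Quill}; substituting into the reaction function, (5/6)p_{Quill} = 224/3 and p_{Quill} = 89.6.
q_{Quill} = 349 − 3·89.6 + 89.6 = 169.8.

169.8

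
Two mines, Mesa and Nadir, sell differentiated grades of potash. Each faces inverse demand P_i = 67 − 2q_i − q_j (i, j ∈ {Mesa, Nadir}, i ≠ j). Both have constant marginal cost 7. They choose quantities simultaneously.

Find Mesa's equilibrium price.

31

Mine Mesa's profit: π = q_{Mesa}(67 − 2q_{Mesa} − q_{Nadir}) − 7q_{Mesa}.
∂π/∂q_{Mesa} = 60 − 4q_{Mesa} − q_{Nadir} = 0 ⇒ q_{Mesa} = 15 − 0.25q_{Nadir}.
The game is symmetric, so in equilibrium q_{Nadir} = q_{Mesa}: the reaction function gives 1.25q_{Mesa} = 15, hence q_{Mesa} = 12.
P_{Mesa} = 67 − 2·12 − 12 = 31.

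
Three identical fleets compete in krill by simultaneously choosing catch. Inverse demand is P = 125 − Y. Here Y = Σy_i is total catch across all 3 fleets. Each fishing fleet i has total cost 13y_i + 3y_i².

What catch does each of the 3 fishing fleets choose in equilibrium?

A representative fishing fleet's profit is π_i = y_i(125 − Y) − 13y_i − 3y_i², with Y = y_i + Σ_{j≠i} y_j.
First-order condition: 112 − 8y_i − Σ_{j≠i} y_j = 0.
With identical fishing fleets, set every y_j = y: then 112 − 8y − 2y = 0, i.e. y = 112/10 = 11.2.

11.2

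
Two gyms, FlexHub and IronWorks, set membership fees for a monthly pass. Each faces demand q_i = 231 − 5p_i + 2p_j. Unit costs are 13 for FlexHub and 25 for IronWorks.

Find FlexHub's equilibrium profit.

3187.8125

FlexHub's profit: π = (p_{FlexHub} − 13)(231 − 5p_{FlexHub} + 2p_{IronWorks}).
∂π/∂p_{FlexHub} = 296 − 10p_{FlexHub} + 2p_{IronWorks} = 0 ⇒ p_{FlexHub} = 29.6 + 0.2p_{IronWorks}.
Similarly p_{IronWorks} = 35.6 + 0.2p_{FlexHub}.
Plugging p_{IronWorks} into FlexHub's best response: p_{FlexHub} = 29.6 + 0.2(35.6 + 0.2p_{FlexHub}) ⇒ 0.96p_{FlexHub} = 36.72, so p_{FlexHub} = 38.25.
Then p_{IronWorks} = 35.6 + 0.2·38.25 = 43.25.
q_{FlexHub} = 231 − 5·38.25 + 2·43.25 = 126.25.
Profit = (38.25 − 13)·126.25 = 3187.8125.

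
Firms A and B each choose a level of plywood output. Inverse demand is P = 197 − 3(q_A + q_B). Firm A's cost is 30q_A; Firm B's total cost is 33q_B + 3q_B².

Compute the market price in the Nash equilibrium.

102

Firm A's profit: π = q_A(197 − 3(q_A + q_B)) − 30q_A.
∂π/∂q_A = 167 − 6q_A − 3q_B = 0, so q_A = 167/6 − 0.5q_B.
For B: ∂π/∂q_B = 164 − 12q_B − 3q_A = 0 ⇒ q_B = 41/3 − 0.25q_A.
Substituting the second reaction function into the first: q_A = 167/6 − 0.5(41/3 − 0.25q_A), which gives 0.875q_A = 21 ⇒ q_A = 24.
Then q_B = 41/3 − 0.25·24 = 23/3.
Equilibrium price: P = 197 − 3·(95/3) = 102.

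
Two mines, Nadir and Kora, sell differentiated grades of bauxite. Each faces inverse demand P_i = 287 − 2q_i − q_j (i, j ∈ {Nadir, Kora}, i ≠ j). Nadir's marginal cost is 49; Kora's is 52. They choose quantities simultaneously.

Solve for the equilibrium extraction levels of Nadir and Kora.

47.8, 46.8

Mine Nadir's profit: π = q_{Nadir}(287 − 2q_{Nadir} − q_{Kora}) − 49q_{Nadir}.
∂π/∂q_{Nadir} = 238 − 4q_{Nadir} − q_{Kora} = 0 ⇒ q_{Nadir} = 59.5 − 0.25q_{Kora}.
Similarly q_{Kora} = 58.75 − 0.25q_{Nadir}.
Plugging q_{Kora} into Nadir's best response: q_{Nadir} = 59.5 − 0.25(58.75 − 0.25q_{Nadir}) ⇒ 0.9375q_{Nadir} = 44.8125, so q_{Nadir} = 47.8.
Then q_{Kora} = 58.75 − 0.25·47.8 = 46.8.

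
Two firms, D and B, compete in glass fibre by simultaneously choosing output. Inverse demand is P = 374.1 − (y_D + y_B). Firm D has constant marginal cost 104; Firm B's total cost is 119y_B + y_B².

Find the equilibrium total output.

Firm D's profit: π = y_D(374.1 − (y_D + y_B)) − 104y_D.
∂π/∂y_D = 270.1 − 2y_D − y_B = 0, so y_D = 135.05 − 0.5y_B.
For B: ∂π/∂y_B = 255.1 − 4y_B − y_D = 0 ⇒ y_B = 63.775 − 0.25y_D.
Substituting the second reaction function into the first: y_D = 135.05 − 0.5(63.775 − 0.25y_D), which gives 0.875y_D = 103.1625 ⇒ y_D = 117.9.
Then y_B = 63.775 − 0.25·117.9 = 34.3.
Total output: 117.9 + 34.3 = 152.2.

152.2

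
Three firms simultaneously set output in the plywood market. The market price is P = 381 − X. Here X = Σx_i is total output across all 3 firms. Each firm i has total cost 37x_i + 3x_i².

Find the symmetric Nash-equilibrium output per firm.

34.4

A representative firm's profit is π_i = x_i(381 − X) − 37x_i − 3x_i², with X = x_i + Σ_{j≠i} x_j.
First-order condition: 344 − 8x_i − Σ_{j≠i} x_j = 0.
In a symmetric equilibrium every firm chooses the same x, so Σ_{j≠i} x_j = 2x. The condition becomes 344 − 10x = 0, giving x = 344/10 = 34.4.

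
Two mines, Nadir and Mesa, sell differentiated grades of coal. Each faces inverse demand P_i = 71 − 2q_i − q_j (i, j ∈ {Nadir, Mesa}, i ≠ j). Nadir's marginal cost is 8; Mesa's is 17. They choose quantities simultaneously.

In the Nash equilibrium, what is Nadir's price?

34.4

Mine Nadir's profit: π = q_{Nadir}(71 − 2q_{Nadir} − q_{Mesa}) − 8q_{Nadir}.
∂π/∂q_{Nadir} = 63 − 4q_{Nadir} − q_{Mesa} = 0 ⇒ q_{Nadir} = 15.75 − 0.25q_{Mesa}.
Similarly q_{Mesa} = 13.5 − 0.25q_{Nadir}.
Substituting the second reaction function into the first: q_{Nadir} = 15.75 − 0.25(13.5 − 0.25q_{Nadir}), which gives 0.9375q_{Nadir} = 12.375 ⇒ q_{Nadir} = 13.2.
Then q_{Mesa} = 13.5 − 0.25·13.2 = 10.2.
P_{Nadir} = 71 − 2·13.2 − 10.2 = 34.4.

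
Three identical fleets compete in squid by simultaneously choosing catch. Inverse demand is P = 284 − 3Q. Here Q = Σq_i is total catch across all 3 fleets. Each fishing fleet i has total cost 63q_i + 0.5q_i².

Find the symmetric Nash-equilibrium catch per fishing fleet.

A representative fishing fleet's profit is π_i = q_i(284 − 3Q) − 63q_i − 0.5q_i², with Q = q_i + Σ_{j≠i} q_j.
First-order condition: 221 − 7q_i − 3Σ_{j≠i} q_j = 0.
With identical fishing fleets, set every q_j = q: then 221 − 7q − 6q = 0, i.e. q = 221/13 = 17.

17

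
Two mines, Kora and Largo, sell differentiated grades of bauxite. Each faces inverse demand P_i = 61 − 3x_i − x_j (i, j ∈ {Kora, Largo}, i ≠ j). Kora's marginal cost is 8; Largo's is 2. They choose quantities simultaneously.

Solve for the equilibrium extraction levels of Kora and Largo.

Mine Kora's profit: π = x_{Kora}(61 − 3x_{Kora} − x_{Largo}) − 8x_{Kora}.
∂π/∂x_{Kora} = 53 − 6x_{Kora} − x_{Largo} = 0 ⇒ x_{Kora} = 53/6 − (1/6)x_{Largo}.
Similarly x_{Largo} = 59/6 − (1/6)x_{Kora}.
Solving the two reaction functions simultaneously: (1 − (−1/6)(−1/6))x_{Kora} = 53/6 − (1/6)·(59/6), so (35/36)x_{Kora} = 259/36 and x_{Kora} = 7.4.
Then x_{Largo} = 59/6 − (1/6)·7.4 = 8.6.

7.4, 8.6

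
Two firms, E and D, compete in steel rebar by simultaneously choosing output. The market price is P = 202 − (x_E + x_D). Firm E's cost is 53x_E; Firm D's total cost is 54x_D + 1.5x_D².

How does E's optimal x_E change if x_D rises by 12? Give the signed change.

-6

Firm E's profit: π = x_E(202 − (x_E + x_D)) − 53x_E.
∂π/∂x_E = 149 − 2x_E − x_D = 0, so x_E = 74.5 − 0.5x_D.
The reaction-function slope is −0.5, so a 12-unit rise in x_D moves x_E by −0.5 × 12 = −6. E's best response falls — the actions are strategic substitutes.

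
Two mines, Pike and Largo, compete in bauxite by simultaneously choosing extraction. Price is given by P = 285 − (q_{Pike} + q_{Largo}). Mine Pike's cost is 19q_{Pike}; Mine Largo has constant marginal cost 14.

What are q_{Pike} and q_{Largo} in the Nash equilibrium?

87, 92

Mine Pike's profit: π = q_{Pike}(285 − (q_{Pike} + q_{Largo})) − 19q_{Pike}.
∂π/∂q_{Pike} = 266 − 2q_{Pike} − q_{Largo} = 0, so q_{Pike} = 133 − 0.5q_{Largo}.
By the same steps for Largo: q_{Largo} = 135.5 − 0.5q_{Pike}.
Solving the two reaction functions simultaneously: (1 − (−0.5)(−0.5))q_{Pike} = 133 − 0.5·135.5, so 0.75q_{Pike} = 65.25 and q_{Pike} = 87.
Then q_{Largo} = 135.5 − 0.5·87 = 92.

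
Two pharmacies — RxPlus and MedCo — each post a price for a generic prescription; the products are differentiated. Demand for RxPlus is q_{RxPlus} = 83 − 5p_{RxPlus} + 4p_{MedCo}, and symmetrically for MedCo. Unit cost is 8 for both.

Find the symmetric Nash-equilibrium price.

20.5

RxPlus's profit: π = (p_{RxPlus} − 8)(83 − 5p_{RxPlus} + 4p_{MedCo}).
∂π/∂p_{RxPlus} = 123 − 10p_{RxPlus} + 4p_{MedCo} = 0 ⇒ p_{RxPlus} = 12.3 + 0.4p_{MedCo}.
By symmetry p_{MedCo} = p_{RxPlus}; substituting into the reaction function, 0.6p_{RxPlus} = 12.3 and p_{RxPlus} = 20.5.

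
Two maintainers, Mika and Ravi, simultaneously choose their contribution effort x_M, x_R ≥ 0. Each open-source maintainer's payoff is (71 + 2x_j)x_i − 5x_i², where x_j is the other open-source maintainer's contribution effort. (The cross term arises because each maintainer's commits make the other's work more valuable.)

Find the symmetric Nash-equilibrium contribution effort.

8.875

Mika's payoff is (71 + 2x_R)x_M − 5x_M².
∂π/∂x_M = 71 + 2x_R − 10x_M = 0, so x_M = 7.1 + 0.2x_R.
By symmetry x_R = x_M; substituting into the reaction function, 0.8x_M = 7.1 and x_M = 8.875.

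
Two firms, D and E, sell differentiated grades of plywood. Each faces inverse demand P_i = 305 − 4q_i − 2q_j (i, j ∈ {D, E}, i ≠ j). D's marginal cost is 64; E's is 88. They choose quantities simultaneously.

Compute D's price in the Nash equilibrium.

163.6

Firm D's profit: π = q_D(305 − 4q_D − 2q_E) − 64q_D.
∂π/∂q_D = 241 − 8q_D − 2q_E = 0 ⇒ q_D = 30.125 − 0.25q_E.
Similarly q_E = 27.125 − 0.25q_D.
Substituting the second reaction function into the first: q_D = 30.125 − 0.25(27.125 − 0.25q_D), which gives 0.9375q_D = 747/32 ⇒ q_D = 24.9.
Then q_E = 27.125 − 0.25·24.9 = 20.9.
P_D = 305 − 4·24.9 − 2·20.9 = 163.6.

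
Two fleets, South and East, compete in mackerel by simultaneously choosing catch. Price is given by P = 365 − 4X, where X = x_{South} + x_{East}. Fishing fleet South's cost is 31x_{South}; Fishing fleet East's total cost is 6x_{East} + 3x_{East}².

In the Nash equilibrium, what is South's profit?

Fishing fleet South's profit: π = x_{South}(365 − 4(x_{South} + x_{East})) − 31x_{South}.
∂π/∂x_{South} = 334 − 8x_{South} − 4x_{East} = 0, so x_{South} = 41.75 − 0.5x_{East}.
For East: ∂π/∂x_{East} = 359 − 14x_{East} − 4x_{South} = 0 ⇒ x_{East} = 359/14 − (2/7)x_{South}.
Plugging x_{East} into South's best response: x_{South} = 41.75 − 0.5(359/14 − (2/7)x_{South}) ⇒ (6/7)x_{South} = 405/14, so x_{South} = 33.75.
Then x_{East} = 359/14 − (2/7)·33.75 = 16.
Price P = 365 − 4·49.75 = 166.
South's profit: (166 − 31)·33.75 = 4556.25.

4556.25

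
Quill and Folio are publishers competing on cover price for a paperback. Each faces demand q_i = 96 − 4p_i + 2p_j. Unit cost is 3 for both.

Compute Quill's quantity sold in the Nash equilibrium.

Quill's profit: π = (p_{Quill} − 3)(96 − 4p_{Quill} + 2p_{Folio}).
∂π/∂p_{Quill} = 108 − 8p_{Quill} + 2p_{Folio} = 0 ⇒ p_{Quill} = 13.5 + 0.25p_{Folio}.
Setting p_{Quill} = p_{Folio} in the reaction function: p_{Quill} = 13.5 + 0.25p_{Quill}, so p_{Quill} = 13.5 / 0.75 = 18.
q_{Quill} = 96 − 4·18 + 2·18 = 60.

60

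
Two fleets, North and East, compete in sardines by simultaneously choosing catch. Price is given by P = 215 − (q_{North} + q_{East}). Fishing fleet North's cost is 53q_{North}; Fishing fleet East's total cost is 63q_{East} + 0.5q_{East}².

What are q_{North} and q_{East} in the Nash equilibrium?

66.8, 28.4

Fishing fleet North's profit: π = q_{North}(215 − (q_{North} + q_{East})) − 53q_{North}.
∂π/∂q_{North} = 162 − 2q_{North} − q_{East} = 0, so q_{North} = 81 − 0.5q_{East}.
For East: ∂π/∂q_{East} = 152 − 3q_{East} − q_{North} = 0 ⇒ q_{East} = 152/3 − (1/3)q_{North}.
Solving the two reaction functions simultaneously: (1 − (−0.5)(−1/3))q_{North} = 81 − 0.5·(152/3), so (5/6)q_{North} = 167/3 and q_{North} = 66.8.
Then q_{East} = 152/3 − (1/3)·66.8 = 28.4.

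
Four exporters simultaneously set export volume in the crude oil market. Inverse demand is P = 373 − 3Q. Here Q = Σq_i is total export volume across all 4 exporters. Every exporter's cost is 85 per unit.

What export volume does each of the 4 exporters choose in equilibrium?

A representative exporter's profit is π_i = q_i(373 − 3Q) − 85q_i, with Q = q_i + Σ_{j≠i} q_j.
First-order condition: 288 − 6q_i − 3Σ_{j≠i} q_j = 0.
In a symmetric equilibrium every exporter chooses the same q, so Σ_{j≠i} q_j = 3q. The condition becomes 288 − 15q = 0, giving q = 288/15 = 19.2.

19.2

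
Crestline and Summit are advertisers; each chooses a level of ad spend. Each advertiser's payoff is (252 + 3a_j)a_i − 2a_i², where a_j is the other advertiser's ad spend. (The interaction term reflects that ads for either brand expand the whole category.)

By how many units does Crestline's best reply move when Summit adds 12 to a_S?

9

Crestline's payoff is (252 + 3a_S)a_C − 2a_C².
∂π/∂a_C = 252 + 3a_S − 4a_C = 0, so a_C = 63 + 0.75a_S.
The reaction-function slope is 0.75, so a 12-unit rise in a_S moves a_C by 0.75 × 12 = 9. Crestline's best response rises — the actions are strategic complements.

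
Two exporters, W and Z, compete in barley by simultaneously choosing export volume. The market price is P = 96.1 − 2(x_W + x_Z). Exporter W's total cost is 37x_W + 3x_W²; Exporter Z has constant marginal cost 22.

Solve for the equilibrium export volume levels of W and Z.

2.45, 17.3

Exporter W's profit: π = x_W(96.1 − 2(x_W + x_Z)) − 37x_W − 3x_W².
∂π/∂x_W = 59.1 − 10x_W − 2x_Z = 0, so x_W = 5.91 − 0.2x_Z.
For Z: ∂π/∂x_Z = 74.1 − 4x_Z − 2x_W = 0 ⇒ x_Z = 18.525 − 0.5x_W.
Solving the two reaction functions simultaneously: (1 − (−0.2)(−0.5))x_W = 5.91 − 0.2·18.525, so 0.9x_W = 2.205 and x_W = 2.45.
Then x_Z = 18.525 − 0.5·2.45 = 17.3.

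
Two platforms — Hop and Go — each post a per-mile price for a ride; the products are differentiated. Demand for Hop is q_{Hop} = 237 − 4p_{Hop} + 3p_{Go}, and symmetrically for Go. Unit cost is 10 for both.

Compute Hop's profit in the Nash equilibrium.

Hop's profit: π = (p_{Hop} − 10)(237 − 4p_{Hop} + 3p_{Go}).
∂π/∂p_{Hop} = 277 − 8p_{Hop} + 3p_{Go} = 0 ⇒ p_{Hop} = 34.625 + 0.375p_{Go}.
The game is symmetric, so in equilibrium p_{Go} = p_{Hop}: the reaction function gives 0.625p_{Hop} = 34.625, hence p_{Hop} = 55.4.
q_{Hop} = 237 − 4·55.4 + 3·55.4 = 181.6.
Profit = (55.4 − 10)·181.6 = 8244.64.

8244.64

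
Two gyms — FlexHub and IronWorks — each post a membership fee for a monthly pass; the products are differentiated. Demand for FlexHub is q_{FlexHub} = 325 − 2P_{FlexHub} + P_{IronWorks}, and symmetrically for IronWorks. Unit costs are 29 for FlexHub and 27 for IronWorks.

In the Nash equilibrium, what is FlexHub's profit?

19365.12

FlexHub's profit: π = (P_{FlexHub} − 29)(325 − 2P_{FlexHub} + P_{IronWorks}).
∂π/∂P_{FlexHub} = 383 − 4P_{FlexHub} + P_{IronWorks} = 0 ⇒ P_{FlexHub} = 95.75 + 0.25P_{IronWorks}.
Similarly P_{IronWorks} = 94.75 + 0.25P_{FlexHub}.
Substituting the second reaction function into the first: P_{FlexHub} = 95.75 + 0.25(94.75 + 0.25P_{FlexHub}), which gives 0.9375P_{FlexHub} = 119.4375 ⇒ P_{FlexHub} = 127.4.
Then P_{IronWorks} = 94.75 + 0.25·127.4 = 126.6.
q_{FlexHub} = 325 − 2·127.4 + 126.6 = 196.8.
Profit = (127.4 − 29)·196.8 = 19365.12.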